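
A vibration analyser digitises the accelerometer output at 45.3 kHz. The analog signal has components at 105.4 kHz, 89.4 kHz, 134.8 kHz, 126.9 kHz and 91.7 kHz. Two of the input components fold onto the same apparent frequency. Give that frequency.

fs/2 = 22.65 kHz.
105.4 kHz mod fs = 14.8 kHz.
14.8 kHz ≤ fs/2 = 22.65 kHz, appears at 14.8 kHz.
89.4 kHz mod fs = 44.1 kHz.
44.1 kHz > fs/2 = 22.65 kHz, folds to fs − 44.1 kHz = 1.2 kHz.
134.8 kHz mod fs = 44.2 kHz.
44.2 kHz > fs/2 = 22.65 kHz, folds to fs − 44.2 kHz = 1.1 kHz.
126.9 kHz mod fs = 36.3 kHz.
36.3 kHz > fs/2 = 22.65 kHz, folds to fs − 36.3 kHz = 9 kHz.
91.7 kHz mod fs = 1.1 kHz.
1.1 kHz ≤ fs/2 = 22.65 kHz, appears at 1.1 kHz.
91.7 kHz and 134.8 kHz both map to 1.1 kHz.

1.1 kHz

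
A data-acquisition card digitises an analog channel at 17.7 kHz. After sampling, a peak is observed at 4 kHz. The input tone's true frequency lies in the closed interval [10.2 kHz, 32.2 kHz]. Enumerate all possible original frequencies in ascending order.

13.7 kHz, 21.7 kHz, 31.4 kHz

Frequencies that alias to 4 kHz are k·fs ± 4 kHz for integer k ≥ 0.
k=0: 4 kHz.
k=1: 13.7 kHz, 21.7 kHz.
k=2: 31.4 kHz, 39.4 kHz.
k=3: 49.1 kHz, 57.1 kHz.
Within [10.2 kHz, 32.2 kHz]: 13.7 kHz, 21.7 kHz, 31.4 kHz.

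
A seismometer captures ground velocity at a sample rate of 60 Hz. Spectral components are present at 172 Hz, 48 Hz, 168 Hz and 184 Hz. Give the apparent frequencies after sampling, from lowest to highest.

4 Hz, 8 Hz, 12 Hz

fs/2 = 30 Hz.
172 Hz mod fs = 52 Hz.
52 Hz > fs/2 = 30 Hz, folds to fs − 52 Hz = 8 Hz.
48 Hz > fs/2 = 30 Hz, folds to fs − 48 Hz = 12 Hz.
168 Hz mod fs = 48 Hz.
48 Hz > fs/2 = 30 Hz, folds to fs − 48 Hz = 12 Hz.
184 Hz mod fs = 4 Hz.
4 Hz ≤ fs/2 = 30 Hz, appears at 4 Hz.
Distinct values: {4 Hz, 8 Hz, 12 Hz}.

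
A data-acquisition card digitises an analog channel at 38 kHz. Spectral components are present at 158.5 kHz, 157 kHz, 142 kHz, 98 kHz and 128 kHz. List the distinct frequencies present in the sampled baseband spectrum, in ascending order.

5 kHz, 6.5 kHz, 10 kHz, 14 kHz, 16 kHz

fs/2 = 19 kHz.
158.5 kHz mod fs = 6.5 kHz.
6.5 kHz ≤ fs/2 = 19 kHz, appears at 6.5 kHz.
157 kHz mod fs = 5 kHz.
5 kHz ≤ fs/2 = 19 kHz, appears at 5 kHz.
142 kHz mod fs = 28 kHz.
28 kHz > fs/2 = 19 kHz, folds to fs − 28 kHz = 10 kHz.
98 kHz mod fs = 22 kHz.
22 kHz > fs/2 = 19 kHz, folds to fs − 22 kHz = 16 kHz.
128 kHz mod fs = 14 kHz.
14 kHz ≤ fs/2 = 19 kHz, appears at 14 kHz.
Distinct values: {5 kHz, 6.5 kHz, 10 kHz, 14 kHz, 16 kHz}.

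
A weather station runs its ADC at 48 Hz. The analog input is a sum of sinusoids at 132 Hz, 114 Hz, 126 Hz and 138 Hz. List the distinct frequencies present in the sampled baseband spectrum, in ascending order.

6 Hz, 12 Hz, 18 Hz

fs/2 = 24 Hz.
132 Hz mod fs = 36 Hz.
36 Hz > fs/2 = 24 Hz, folds to fs − 36 Hz = 12 Hz.
114 Hz mod fs = 18 Hz.
18 Hz ≤ fs/2 = 24 Hz, appears at 18 Hz.
126 Hz mod fs = 30 Hz.
30 Hz > fs/2 = 24 Hz, folds to fs − 30 Hz = 18 Hz.
138 Hz mod fs = 42 Hz.
42 Hz > fs/2 = 24 Hz, folds to fs − 42 Hz = 6 Hz.
Distinct values: {6 Hz, 12 Hz, 18 Hz}.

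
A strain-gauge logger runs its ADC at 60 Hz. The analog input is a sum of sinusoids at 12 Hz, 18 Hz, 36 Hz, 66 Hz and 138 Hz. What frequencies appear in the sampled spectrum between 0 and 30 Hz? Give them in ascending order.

fs/2 = 30 Hz.
12 Hz ≤ fs/2 = 30 Hz, passes unchanged.
18 Hz ≤ fs/2 = 30 Hz, passes unchanged.
36 Hz > fs/2 = 30 Hz, folds to fs − 36 Hz = 24 Hz.
66 Hz mod fs = 6 Hz.
6 Hz ≤ fs/2 = 30 Hz, appears at 6 Hz.
138 Hz mod fs = 18 Hz.
18 Hz ≤ fs/2 = 30 Hz, appears at 18 Hz.
Distinct values: {6 Hz, 12 Hz, 18 Hz, 24 Hz}.

6 Hz, 12 Hz, 18 Hz, 24 Hz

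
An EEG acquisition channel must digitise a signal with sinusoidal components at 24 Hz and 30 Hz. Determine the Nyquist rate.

60 Hz

Highest-frequency component: 30 Hz.
Nyquist rate = 2 × 30 Hz = 60 Hz.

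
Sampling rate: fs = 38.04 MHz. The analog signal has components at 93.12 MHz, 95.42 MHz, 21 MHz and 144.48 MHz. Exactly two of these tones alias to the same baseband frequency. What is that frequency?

17.04 MHz

fs/2 = 19.02 MHz.
93.12 MHz mod fs = 17.04 MHz.
17.04 MHz ≤ fs/2 = 19.02 MHz, appears at 17.04 MHz.
95.42 MHz mod fs = 19.34 MHz.
19.34 MHz > fs/2 = 19.02 MHz, folds to fs − 19.34 MHz = 18.7 MHz.
21 MHz > fs/2 = 19.02 MHz, folds to fs − 21 MHz = 17.04 MHz.
144.48 MHz mod fs = 30.36 MHz.
30.36 MHz > fs/2 = 19.02 MHz, folds to fs − 30.36 MHz = 7.68 MHz.
21 MHz and 93.12 MHz both map to 17.04 MHz.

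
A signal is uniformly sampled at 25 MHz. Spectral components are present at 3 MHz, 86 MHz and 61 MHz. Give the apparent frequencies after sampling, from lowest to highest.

3 MHz, 11 MHz

fs/2 = 12.5 MHz.
3 MHz ≤ fs/2 = 12.5 MHz, passes unchanged.
86 MHz mod fs = 11 MHz.
11 MHz ≤ fs/2 = 12.5 MHz, appears at 11 MHz.
61 MHz mod fs = 11 MHz.
11 MHz ≤ fs/2 = 12.5 MHz, appears at 11 MHz.
Distinct values: {3 MHz, 11 MHz}.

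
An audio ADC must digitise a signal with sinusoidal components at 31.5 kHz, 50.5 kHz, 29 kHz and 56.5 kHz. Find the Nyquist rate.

Highest-frequency component: 56.5 kHz.
Nyquist rate = 2 × 56.5 kHz = 113 kHz.

113 kHz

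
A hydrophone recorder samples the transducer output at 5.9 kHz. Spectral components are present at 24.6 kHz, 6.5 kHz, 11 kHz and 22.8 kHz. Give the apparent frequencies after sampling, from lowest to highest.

0.6 kHz, 0.8 kHz, 1 kHz

fs/2 = 2.95 kHz.
24.6 kHz mod fs = 1 kHz.
1 kHz ≤ fs/2 = 2.95 kHz, appears at 1 kHz.
6.5 kHz mod fs = 0.6 kHz.
0.6 kHz ≤ fs/2 = 2.95 kHz, appears at 0.6 kHz.
11 kHz mod fs = 5.1 kHz.
5.1 kHz > fs/2 = 2.95 kHz, folds to fs − 5.1 kHz = 0.8 kHz.
22.8 kHz mod fs = 5.1 kHz.
5.1 kHz > fs/2 = 2.95 kHz, folds to fs − 5.1 kHz = 0.8 kHz.
Distinct values: {0.6 kHz, 0.8 kHz, 1 kHz}.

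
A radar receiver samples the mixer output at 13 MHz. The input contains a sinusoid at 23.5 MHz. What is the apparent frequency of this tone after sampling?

2.5 MHz

23.5 MHz mod fs = 10.5 MHz.
10.5 MHz > fs/2 = 6.5 MHz, folds to fs − 10.5 MHz = 2.5 MHz.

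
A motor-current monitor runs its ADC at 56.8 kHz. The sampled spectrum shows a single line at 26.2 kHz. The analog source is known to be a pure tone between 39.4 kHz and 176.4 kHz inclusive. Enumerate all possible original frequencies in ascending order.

83 kHz, 87.4 kHz, 139.8 kHz, 144.2 kHz

Frequencies that alias to 26.2 kHz are k·fs ± 26.2 kHz for integer k ≥ 0.
k=0: 26.2 kHz.
k=1: 30.6 kHz, 83 kHz.
k=2: 87.4 kHz, 139.8 kHz.
k=3: 144.2 kHz, 196.6 kHz.
k=4: 201 kHz, 253.4 kHz.
Within [39.4 kHz, 176.4 kHz]: 83 kHz, 87.4 kHz, 139.8 kHz, 144.2 kHz.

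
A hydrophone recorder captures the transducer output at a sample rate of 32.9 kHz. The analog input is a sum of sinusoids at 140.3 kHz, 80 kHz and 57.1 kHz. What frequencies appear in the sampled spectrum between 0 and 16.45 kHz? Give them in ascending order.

8.7 kHz, 14.2 kHz

fs/2 = 16.45 kHz.
140.3 kHz mod fs = 8.7 kHz.
8.7 kHz ≤ fs/2 = 16.45 kHz, appears at 8.7 kHz.
80 kHz mod fs = 14.2 kHz.
14.2 kHz ≤ fs/2 = 16.45 kHz, appears at 14.2 kHz.
57.1 kHz mod fs = 24.2 kHz.
24.2 kHz > fs/2 = 16.45 kHz, folds to fs − 24.2 kHz = 8.7 kHz.
Distinct values: {8.7 kHz, 14.2 kHz}.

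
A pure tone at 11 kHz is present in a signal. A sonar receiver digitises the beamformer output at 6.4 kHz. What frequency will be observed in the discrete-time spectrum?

1.8 kHz

11 kHz mod fs = 4.6 kHz.
4.6 kHz > fs/2 = 3.2 kHz, folds to fs − 4.6 kHz = 1.8 kHz.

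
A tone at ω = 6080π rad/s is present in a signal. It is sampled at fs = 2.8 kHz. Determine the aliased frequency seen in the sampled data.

0.24 kHz

ω = 6080π rad/s → f = ω/(2π) = 3040 Hz = 3.04 kHz.
3.04 kHz mod fs = 0.24 kHz.
0.24 kHz ≤ fs/2 = 1.4 kHz, appears at 0.24 kHz.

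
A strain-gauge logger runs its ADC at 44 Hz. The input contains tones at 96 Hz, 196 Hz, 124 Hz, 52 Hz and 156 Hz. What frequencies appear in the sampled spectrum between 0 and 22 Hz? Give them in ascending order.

fs/2 = 22 Hz.
96 Hz mod fs = 8 Hz.
8 Hz ≤ fs/2 = 22 Hz, appears at 8 Hz.
196 Hz mod fs = 20 Hz.
20 Hz ≤ fs/2 = 22 Hz, appears at 20 Hz.
124 Hz mod fs = 36 Hz.
36 Hz > fs/2 = 22 Hz, folds to fs − 36 Hz = 8 Hz.
52 Hz mod fs = 8 Hz.
8 Hz ≤ fs/2 = 22 Hz, appears at 8 Hz.
156 Hz mod fs = 24 Hz.
24 Hz > fs/2 = 22 Hz, folds to fs − 24 Hz = 20 Hz.
Distinct values: {8 Hz, 20 Hz}.

8 Hz, 20 Hz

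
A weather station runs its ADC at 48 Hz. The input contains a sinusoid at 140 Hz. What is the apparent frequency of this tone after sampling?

140 Hz mod fs = 44 Hz.
44 Hz > fs/2 = 24 Hz, folds to fs − 44 Hz = 4 Hz.

4 Hz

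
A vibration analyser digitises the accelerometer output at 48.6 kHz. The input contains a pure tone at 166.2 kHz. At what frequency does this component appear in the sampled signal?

20.4 kHz

166.2 kHz mod fs = 20.4 kHz.
20.4 kHz ≤ fs/2 = 24.3 kHz, appears at 20.4 kHz.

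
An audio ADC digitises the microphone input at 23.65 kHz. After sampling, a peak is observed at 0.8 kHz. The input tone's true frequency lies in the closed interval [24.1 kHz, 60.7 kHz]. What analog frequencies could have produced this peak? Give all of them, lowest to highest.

24.45 kHz, 46.5 kHz, 48.1 kHz

Frequencies that alias to 0.8 kHz are k·fs ± 0.8 kHz for integer k ≥ 0.
k=0: 0.8 kHz.
k=1: 22.85 kHz, 24.45 kHz.
k=2: 46.5 kHz, 48.1 kHz.
k=3: 70.15 kHz, 71.75 kHz.
Within [24.1 kHz, 60.7 kHz]: 24.45 kHz, 46.5 kHz, 48.1 kHz.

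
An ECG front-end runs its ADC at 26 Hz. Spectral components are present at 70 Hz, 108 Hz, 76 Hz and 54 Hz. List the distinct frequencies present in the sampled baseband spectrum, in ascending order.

2 Hz, 4 Hz, 8 Hz

fs/2 = 13 Hz.
70 Hz mod fs = 18 Hz.
18 Hz > fs/2 = 13 Hz, folds to fs − 18 Hz = 8 Hz.
108 Hz mod fs = 4 Hz.
4 Hz ≤ fs/2 = 13 Hz, appears at 4 Hz.
76 Hz mod fs = 24 Hz.
24 Hz > fs/2 = 13 Hz, folds to fs − 24 Hz = 2 Hz.
54 Hz mod fs = 2 Hz.
2 Hz ≤ fs/2 = 13 Hz, appears at 2 Hz.
Distinct values: {2 Hz, 4 Hz, 8 Hz}.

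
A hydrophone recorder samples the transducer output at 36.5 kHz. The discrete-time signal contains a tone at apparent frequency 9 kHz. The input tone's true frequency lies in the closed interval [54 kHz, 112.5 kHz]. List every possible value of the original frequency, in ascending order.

Frequencies that alias to 9 kHz are k·fs ± 9 kHz for integer k ≥ 0.
k=0: 9 kHz.
k=1: 27.5 kHz, 45.5 kHz.
k=2: 64 kHz, 82 kHz.
k=3: 100.5 kHz, 118.5 kHz.
k=4: 137 kHz, 155 kHz.
Within [54 kHz, 112.5 kHz]: 64 kHz, 82 kHz, 100.5 kHz.

64 kHz, 82 kHz, 100.5 kHz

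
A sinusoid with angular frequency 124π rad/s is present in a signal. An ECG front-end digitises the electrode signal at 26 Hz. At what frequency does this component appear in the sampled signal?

ω = 124π rad/s → f = ω/(2π) = 62 Hz.
62 Hz mod fs = 10 Hz.
10 Hz ≤ fs/2 = 13 Hz, appears at 10 Hz.

10 Hz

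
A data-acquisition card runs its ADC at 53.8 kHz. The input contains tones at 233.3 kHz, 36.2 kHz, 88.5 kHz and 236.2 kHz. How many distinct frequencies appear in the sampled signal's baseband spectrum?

4

fs/2 = 26.9 kHz.
233.3 kHz mod fs = 18.1 kHz.
18.1 kHz ≤ fs/2 = 26.9 kHz, appears at 18.1 kHz.
36.2 kHz > fs/2 = 26.9 kHz, folds to fs − 36.2 kHz = 17.6 kHz.
88.5 kHz mod fs = 34.7 kHz.
34.7 kHz > fs/2 = 26.9 kHz, folds to fs − 34.7 kHz = 19.1 kHz.
236.2 kHz mod fs = 21 kHz.
21 kHz ≤ fs/2 = 26.9 kHz, appears at 21 kHz.
Distinct values: {17.6 kHz, 18.1 kHz, 19.1 kHz, 21 kHz} → 4.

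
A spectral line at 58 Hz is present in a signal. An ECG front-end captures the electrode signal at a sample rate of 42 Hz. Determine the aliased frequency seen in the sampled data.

58 Hz mod fs = 16 Hz.
16 Hz ≤ fs/2 = 21 Hz, appears at 16 Hz.

16 Hz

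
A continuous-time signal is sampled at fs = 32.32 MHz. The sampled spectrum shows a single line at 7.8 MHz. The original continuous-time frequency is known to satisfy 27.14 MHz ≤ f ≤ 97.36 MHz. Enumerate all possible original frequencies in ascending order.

40.12 MHz, 56.84 MHz, 72.44 MHz, 89.16 MHz

Frequencies that alias to 7.8 MHz are k·fs ± 7.8 MHz for integer k ≥ 0.
k=0: 7.8 MHz.
k=1: 24.52 MHz, 40.12 MHz.
k=2: 56.84 MHz, 72.44 MHz.
k=3: 89.16 MHz, 104.76 MHz.
k=4: 121.48 MHz, 137.08 MHz.
Within [27.14 MHz, 97.36 MHz]: 40.12 MHz, 56.84 MHz, 72.44 MHz, 89.16 MHz.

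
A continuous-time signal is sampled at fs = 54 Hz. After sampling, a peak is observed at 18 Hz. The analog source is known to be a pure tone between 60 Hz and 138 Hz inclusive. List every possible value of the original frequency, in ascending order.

72 Hz, 90 Hz, 126 Hz

Frequencies that alias to 18 Hz are k·fs ± 18 Hz for integer k ≥ 0.
k=0: 18 Hz.
k=1: 36 Hz, 72 Hz.
k=2: 90 Hz, 126 Hz.
k=3: 144 Hz, 180 Hz.
Within [60 Hz, 138 Hz]: 72 Hz, 90 Hz, 126 Hz.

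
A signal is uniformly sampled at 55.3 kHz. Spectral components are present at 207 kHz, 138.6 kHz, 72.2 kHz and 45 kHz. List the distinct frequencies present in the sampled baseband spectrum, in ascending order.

10.3 kHz, 14.2 kHz, 16.9 kHz, 27.3 kHz

fs/2 = 27.65 kHz.
207 kHz mod fs = 41.1 kHz.
41.1 kHz > fs/2 = 27.65 kHz, folds to fs − 41.1 kHz = 14.2 kHz.
138.6 kHz mod fs = 28 kHz.
28 kHz > fs/2 = 27.65 kHz, folds to fs − 28 kHz = 27.3 kHz.
72.2 kHz mod fs = 16.9 kHz.
16.9 kHz ≤ fs/2 = 27.65 kHz, appears at 16.9 kHz.
45 kHz > fs/2 = 27.65 kHz, folds to fs − 45 kHz = 10.3 kHz.
Distinct values: {10.3 kHz, 14.2 kHz, 16.9 kHz, 27.3 kHz}.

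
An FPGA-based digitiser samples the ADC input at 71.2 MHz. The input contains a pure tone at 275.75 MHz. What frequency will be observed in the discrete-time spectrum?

9.05 MHz

275.75 MHz mod fs = 62.15 MHz.
62.15 MHz > fs/2 = 35.6 MHz, folds to fs − 62.15 MHz = 9.05 MHz.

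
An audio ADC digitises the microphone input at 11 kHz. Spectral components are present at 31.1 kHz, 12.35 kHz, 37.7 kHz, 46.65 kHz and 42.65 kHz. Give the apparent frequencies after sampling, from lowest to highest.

fs/2 = 5.5 kHz.
31.1 kHz mod fs = 9.1 kHz.
9.1 kHz > fs/2 = 5.5 kHz, folds to fs − 9.1 kHz = 1.9 kHz.
12.35 kHz mod fs = 1.35 kHz.
1.35 kHz ≤ fs/2 = 5.5 kHz, appears at 1.35 kHz.
37.7 kHz mod fs = 4.7 kHz.
4.7 kHz ≤ fs/2 = 5.5 kHz, appears at 4.7 kHz.
46.65 kHz mod fs = 2.65 kHz.
2.65 kHz ≤ fs/2 = 5.5 kHz, appears at 2.65 kHz.
42.65 kHz mod fs = 9.65 kHz.
9.65 kHz > fs/2 = 5.5 kHz, folds to fs − 9.65 kHz = 1.35 kHz.
Distinct values: {1.35 kHz, 1.9 kHz, 2.65 kHz, 4.7 kHz}.

1.35 kHz, 1.9 kHz, 2.65 kHz, 4.7 kHz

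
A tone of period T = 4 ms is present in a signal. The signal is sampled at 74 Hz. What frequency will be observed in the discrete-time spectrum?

28 Hz

T = 4 ms → f = 1/T = 250 Hz.
250 Hz mod fs = 28 Hz.
28 Hz ≤ fs/2 = 37 Hz, appears at 28 Hz.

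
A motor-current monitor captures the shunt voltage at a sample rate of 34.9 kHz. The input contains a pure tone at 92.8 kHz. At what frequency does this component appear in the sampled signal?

11.9 kHz

92.8 kHz mod fs = 23 kHz.
23 kHz > fs/2 = 17.45 kHz, folds to fs − 23 kHz = 11.9 kHz.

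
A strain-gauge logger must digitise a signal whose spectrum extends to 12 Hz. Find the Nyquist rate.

24 Hz

Nyquist rate = 2 × 12 Hz = 24 Hz.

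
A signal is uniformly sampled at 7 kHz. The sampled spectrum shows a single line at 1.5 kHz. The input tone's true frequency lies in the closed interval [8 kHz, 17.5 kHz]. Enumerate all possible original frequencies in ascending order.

8.5 kHz, 12.5 kHz, 15.5 kHz

Frequencies that alias to 1.5 kHz are k·fs ± 1.5 kHz for integer k ≥ 0.
k=0: 1.5 kHz.
k=1: 5.5 kHz, 8.5 kHz.
k=2: 12.5 kHz, 15.5 kHz.
k=3: 19.5 kHz, 22.5 kHz.
Within [8 kHz, 17.5 kHz]: 8.5 kHz, 12.5 kHz, 15.5 kHz.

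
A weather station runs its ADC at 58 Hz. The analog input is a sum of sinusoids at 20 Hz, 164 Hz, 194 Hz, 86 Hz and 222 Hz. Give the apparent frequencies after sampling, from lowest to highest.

10 Hz, 20 Hz, 28 Hz

fs/2 = 29 Hz.
20 Hz ≤ fs/2 = 29 Hz, passes unchanged.
164 Hz mod fs = 48 Hz.
48 Hz > fs/2 = 29 Hz, folds to fs − 48 Hz = 10 Hz.
194 Hz mod fs = 20 Hz.
20 Hz ≤ fs/2 = 29 Hz, appears at 20 Hz.
86 Hz mod fs = 28 Hz.
28 Hz ≤ fs/2 = 29 Hz, appears at 28 Hz.
222 Hz mod fs = 48 Hz.
48 Hz > fs/2 = 29 Hz, folds to fs − 48 Hz = 10 Hz.
Distinct values: {10 Hz, 20 Hz, 28 Hz}.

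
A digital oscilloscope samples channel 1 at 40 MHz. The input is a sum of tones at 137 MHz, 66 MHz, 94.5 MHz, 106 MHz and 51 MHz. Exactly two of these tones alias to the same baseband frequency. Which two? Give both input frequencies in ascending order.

fs/2 = 20 MHz.
137 MHz mod fs = 17 MHz.
17 MHz ≤ fs/2 = 20 MHz, appears at 17 MHz.
66 MHz mod fs = 26 MHz.
26 MHz > fs/2 = 20 MHz, folds to fs − 26 MHz = 14 MHz.
94.5 MHz mod fs = 14.5 MHz.
14.5 MHz ≤ fs/2 = 20 MHz, appears at 14.5 MHz.
106 MHz mod fs = 26 MHz.
26 MHz > fs/2 = 20 MHz, folds to fs − 26 MHz = 14 MHz.
51 MHz mod fs = 11 MHz.
11 MHz ≤ fs/2 = 20 MHz, appears at 11 MHz.
66 MHz and 106 MHz both map to 14 MHz.

66 MHz, 106 MHz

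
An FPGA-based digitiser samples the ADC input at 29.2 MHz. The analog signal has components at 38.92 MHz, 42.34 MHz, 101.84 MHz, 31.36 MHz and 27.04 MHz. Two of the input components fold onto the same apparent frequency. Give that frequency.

fs/2 = 14.6 MHz.
38.92 MHz mod fs = 9.72 MHz.
9.72 MHz ≤ fs/2 = 14.6 MHz, appears at 9.72 MHz.
42.34 MHz mod fs = 13.14 MHz.
13.14 MHz ≤ fs/2 = 14.6 MHz, appears at 13.14 MHz.
101.84 MHz mod fs = 14.24 MHz.
14.24 MHz ≤ fs/2 = 14.6 MHz, appears at 14.24 MHz.
31.36 MHz mod fs = 2.16 MHz.
2.16 MHz ≤ fs/2 = 14.6 MHz, appears at 2.16 MHz.
27.04 MHz > fs/2 = 14.6 MHz, folds to fs − 27.04 MHz = 2.16 MHz.
27.04 MHz and 31.36 MHz both map to 2.16 MHz.

2.16 MHz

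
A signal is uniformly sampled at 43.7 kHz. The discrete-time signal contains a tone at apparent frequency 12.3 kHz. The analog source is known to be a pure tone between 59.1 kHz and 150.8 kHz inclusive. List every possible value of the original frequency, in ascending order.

Frequencies that alias to 12.3 kHz are k·fs ± 12.3 kHz for integer k ≥ 0.
k=0: 12.3 kHz.
k=1: 31.4 kHz, 56 kHz.
k=2: 75.1 kHz, 99.7 kHz.
k=3: 118.8 kHz, 143.4 kHz.
k=4: 162.5 kHz, 187.1 kHz.
Within [59.1 kHz, 150.8 kHz]: 75.1 kHz, 99.7 kHz, 118.8 kHz, 143.4 kHz.

75.1 kHz, 99.7 kHz, 118.8 kHz, 143.4 kHz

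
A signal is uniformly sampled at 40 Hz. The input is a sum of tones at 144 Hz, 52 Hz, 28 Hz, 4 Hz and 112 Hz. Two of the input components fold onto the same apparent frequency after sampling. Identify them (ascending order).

fs/2 = 20 Hz.
144 Hz mod fs = 24 Hz.
24 Hz > fs/2 = 20 Hz, folds to fs − 24 Hz = 16 Hz.
52 Hz mod fs = 12 Hz.
12 Hz ≤ fs/2 = 20 Hz, appears at 12 Hz.
28 Hz > fs/2 = 20 Hz, folds to fs − 28 Hz = 12 Hz.
4 Hz ≤ fs/2 = 20 Hz, passes unchanged.
112 Hz mod fs = 32 Hz.
32 Hz > fs/2 = 20 Hz, folds to fs − 32 Hz = 8 Hz.
28 Hz and 52 Hz both map to 12 Hz.

28 Hz, 52 Hz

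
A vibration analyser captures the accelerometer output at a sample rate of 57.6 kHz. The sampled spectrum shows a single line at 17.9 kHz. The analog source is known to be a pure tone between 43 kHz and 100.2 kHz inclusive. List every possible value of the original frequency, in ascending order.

75.5 kHz, 97.3 kHz

Frequencies that alias to 17.9 kHz are k·fs ± 17.9 kHz for integer k ≥ 0.
k=0: 17.9 kHz.
k=1: 39.7 kHz, 75.5 kHz.
k=2: 97.3 kHz, 133.1 kHz.
k=3: 154.9 kHz, 190.7 kHz.
Within [43 kHz, 100.2 kHz]: 75.5 kHz, 97.3 kHz.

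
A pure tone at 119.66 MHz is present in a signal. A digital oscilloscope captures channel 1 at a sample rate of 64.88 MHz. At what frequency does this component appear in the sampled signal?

119.66 MHz mod fs = 54.78 MHz.
54.78 MHz > fs/2 = 32.44 MHz, folds to fs − 54.78 MHz = 10.1 MHz.

10.1 MHz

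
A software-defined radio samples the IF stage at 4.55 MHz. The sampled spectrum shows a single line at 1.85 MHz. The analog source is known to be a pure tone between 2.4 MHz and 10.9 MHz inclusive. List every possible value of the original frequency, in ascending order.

2.7 MHz, 6.4 MHz, 7.25 MHz

Frequencies that alias to 1.85 MHz are k·fs ± 1.85 MHz for integer k ≥ 0.
k=0: 1.85 MHz.
k=1: 2.7 MHz, 6.4 MHz.
k=2: 7.25 MHz, 10.95 MHz.
k=3: 11.8 MHz, 15.5 MHz.
Within [2.4 MHz, 10.9 MHz]: 2.7 MHz, 6.4 MHz, 7.25 MHz.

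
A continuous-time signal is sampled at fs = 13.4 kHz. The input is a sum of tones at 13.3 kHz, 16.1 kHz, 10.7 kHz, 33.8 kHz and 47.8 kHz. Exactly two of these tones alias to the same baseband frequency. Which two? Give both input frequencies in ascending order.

10.7 kHz, 16.1 kHz

fs/2 = 6.7 kHz.
13.3 kHz > fs/2 = 6.7 kHz, folds to fs − 13.3 kHz = 0.1 kHz.
16.1 kHz mod fs = 2.7 kHz.
2.7 kHz ≤ fs/2 = 6.7 kHz, appears at 2.7 kHz.
10.7 kHz > fs/2 = 6.7 kHz, folds to fs − 10.7 kHz = 2.7 kHz.
33.8 kHz mod fs = 7 kHz.
7 kHz > fs/2 = 6.7 kHz, folds to fs − 7 kHz = 6.4 kHz.
47.8 kHz mod fs = 7.6 kHz.
7.6 kHz > fs/2 = 6.7 kHz, folds to fs − 7.6 kHz = 5.8 kHz.
10.7 kHz and 16.1 kHz both map to 2.7 kHz.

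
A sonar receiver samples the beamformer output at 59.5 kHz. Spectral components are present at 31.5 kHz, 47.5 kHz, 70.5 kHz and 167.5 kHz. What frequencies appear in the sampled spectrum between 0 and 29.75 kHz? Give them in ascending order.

11 kHz, 12 kHz, 28 kHz

fs/2 = 29.75 kHz.
31.5 kHz > fs/2 = 29.75 kHz, folds to fs − 31.5 kHz = 28 kHz.
47.5 kHz > fs/2 = 29.75 kHz, folds to fs − 47.5 kHz = 12 kHz.
70.5 kHz mod fs = 11 kHz.
11 kHz ≤ fs/2 = 29.75 kHz, appears at 11 kHz.
167.5 kHz mod fs = 48.5 kHz.
48.5 kHz > fs/2 = 29.75 kHz, folds to fs − 48.5 kHz = 11 kHz.
Distinct values: {11 kHz, 12 kHz, 28 kHz}.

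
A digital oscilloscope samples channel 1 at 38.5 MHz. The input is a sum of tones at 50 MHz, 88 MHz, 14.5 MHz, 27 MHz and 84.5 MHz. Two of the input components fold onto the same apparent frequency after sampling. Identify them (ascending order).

fs/2 = 19.25 MHz.
50 MHz mod fs = 11.5 MHz.
11.5 MHz ≤ fs/2 = 19.25 MHz, appears at 11.5 MHz.
88 MHz mod fs = 11 MHz.
11 MHz ≤ fs/2 = 19.25 MHz, appears at 11 MHz.
14.5 MHz ≤ fs/2 = 19.25 MHz, passes unchanged.
27 MHz > fs/2 = 19.25 MHz, folds to fs − 27 MHz = 11.5 MHz.
84.5 MHz mod fs = 7.5 MHz.
7.5 MHz ≤ fs/2 = 19.25 MHz, appears at 7.5 MHz.
27 MHz and 50 MHz both map to 11.5 MHz.

27 MHz, 50 MHz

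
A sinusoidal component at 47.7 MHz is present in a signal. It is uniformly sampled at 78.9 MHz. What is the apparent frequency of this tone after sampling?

31.2 MHz

47.7 MHz > fs/2 = 39.45 MHz, folds to fs − 47.7 MHz = 31.2 MHz.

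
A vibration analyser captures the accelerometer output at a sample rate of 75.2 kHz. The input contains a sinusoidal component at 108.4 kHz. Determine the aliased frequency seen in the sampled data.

33.2 kHz

108.4 kHz mod fs = 33.2 kHz.
33.2 kHz ≤ fs/2 = 37.6 kHz, appears at 33.2 kHz.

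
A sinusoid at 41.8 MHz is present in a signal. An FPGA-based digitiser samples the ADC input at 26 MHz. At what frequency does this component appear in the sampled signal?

41.8 MHz mod fs = 15.8 MHz.
15.8 MHz > fs/2 = 13 MHz, folds to fs − 15.8 MHz = 10.2 MHz.

10.2 MHz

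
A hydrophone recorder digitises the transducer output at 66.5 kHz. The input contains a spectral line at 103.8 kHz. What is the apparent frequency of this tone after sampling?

29.2 kHz

103.8 kHz mod fs = 37.3 kHz.
37.3 kHz > fs/2 = 33.25 kHz, folds to fs − 37.3 kHz = 29.2 kHz.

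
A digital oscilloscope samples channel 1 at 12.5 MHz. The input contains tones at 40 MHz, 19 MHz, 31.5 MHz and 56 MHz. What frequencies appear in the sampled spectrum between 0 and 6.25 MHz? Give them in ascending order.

fs/2 = 6.25 MHz.
40 MHz mod fs = 2.5 MHz.
2.5 MHz ≤ fs/2 = 6.25 MHz, appears at 2.5 MHz.
19 MHz mod fs = 6.5 MHz.
6.5 MHz > fs/2 = 6.25 MHz, folds to fs − 6.5 MHz = 6 MHz.
31.5 MHz mod fs = 6.5 MHz.
6.5 MHz > fs/2 = 6.25 MHz, folds to fs − 6.5 MHz = 6 MHz.
56 MHz mod fs = 6 MHz.
6 MHz ≤ fs/2 = 6.25 MHz, appears at 6 MHz.
Distinct values: {2.5 MHz, 6 MHz}.

2.5 MHz, 6 MHz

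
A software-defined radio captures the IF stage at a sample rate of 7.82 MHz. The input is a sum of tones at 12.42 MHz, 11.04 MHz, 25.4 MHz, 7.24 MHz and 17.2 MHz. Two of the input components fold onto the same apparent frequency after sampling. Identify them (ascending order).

11.04 MHz, 12.42 MHz

fs/2 = 3.91 MHz.
12.42 MHz mod fs = 4.6 MHz.
4.6 MHz > fs/2 = 3.91 MHz, folds to fs − 4.6 MHz = 3.22 MHz.
11.04 MHz mod fs = 3.22 MHz.
3.22 MHz ≤ fs/2 = 3.91 MHz, appears at 3.22 MHz.
25.4 MHz mod fs = 1.94 MHz.
1.94 MHz ≤ fs/2 = 3.91 MHz, appears at 1.94 MHz.
7.24 MHz > fs/2 = 3.91 MHz, folds to fs − 7.24 MHz = 0.58 MHz.
17.2 MHz mod fs = 1.56 MHz.
1.56 MHz ≤ fs/2 = 3.91 MHz, appears at 1.56 MHz.
11.04 MHz and 12.42 MHz both map to 3.22 MHz.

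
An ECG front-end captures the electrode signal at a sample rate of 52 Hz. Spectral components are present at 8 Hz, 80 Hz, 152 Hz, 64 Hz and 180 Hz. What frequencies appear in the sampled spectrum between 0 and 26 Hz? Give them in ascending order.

4 Hz, 8 Hz, 12 Hz, 24 Hz

fs/2 = 26 Hz.
8 Hz ≤ fs/2 = 26 Hz, passes unchanged.
80 Hz mod fs = 28 Hz.
28 Hz > fs/2 = 26 Hz, folds to fs − 28 Hz = 24 Hz.
152 Hz mod fs = 48 Hz.
48 Hz > fs/2 = 26 Hz, folds to fs − 48 Hz = 4 Hz.
64 Hz mod fs = 12 Hz.
12 Hz ≤ fs/2 = 26 Hz, appears at 12 Hz.
180 Hz mod fs = 24 Hz.
24 Hz ≤ fs/2 = 26 Hz, appears at 24 Hz.
Distinct values: {4 Hz, 8 Hz, 12 Hz, 24 Hz}.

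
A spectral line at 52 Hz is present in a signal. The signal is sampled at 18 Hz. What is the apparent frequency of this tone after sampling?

52 Hz mod fs = 16 Hz.
16 Hz > fs/2 = 9 Hz, folds to fs − 16 Hz = 2 Hz.

2 Hz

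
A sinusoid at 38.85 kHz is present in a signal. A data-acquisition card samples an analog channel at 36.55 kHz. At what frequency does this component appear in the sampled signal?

38.85 kHz mod fs = 2.3 kHz.
2.3 kHz ≤ fs/2 = 18.275 kHz, appears at 2.3 kHz.

2.3 kHz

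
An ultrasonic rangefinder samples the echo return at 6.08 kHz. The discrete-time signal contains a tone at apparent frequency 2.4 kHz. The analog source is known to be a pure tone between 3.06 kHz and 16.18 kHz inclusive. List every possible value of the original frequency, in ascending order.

Frequencies that alias to 2.4 kHz are k·fs ± 2.4 kHz for integer k ≥ 0.
k=0: 2.4 kHz.
k=1: 3.68 kHz, 8.48 kHz.
k=2: 9.76 kHz, 14.56 kHz.
k=3: 15.84 kHz, 20.64 kHz.
k=4: 21.92 kHz, 26.72 kHz.
Within [3.06 kHz, 16.18 kHz]: 3.68 kHz, 8.48 kHz, 9.76 kHz, 14.56 kHz, 15.84 kHz.

3.68 kHz, 8.48 kHz, 9.76 kHz, 14.56 kHz, 15.84 kHz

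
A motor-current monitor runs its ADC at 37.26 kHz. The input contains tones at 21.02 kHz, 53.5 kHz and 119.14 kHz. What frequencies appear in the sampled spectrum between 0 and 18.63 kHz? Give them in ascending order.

7.36 kHz, 16.24 kHz

fs/2 = 18.63 kHz.
21.02 kHz > fs/2 = 18.63 kHz, folds to fs − 21.02 kHz = 16.24 kHz.
53.5 kHz mod fs = 16.24 kHz.
16.24 kHz ≤ fs/2 = 18.63 kHz, appears at 16.24 kHz.
119.14 kHz mod fs = 7.36 kHz.
7.36 kHz ≤ fs/2 = 18.63 kHz, appears at 7.36 kHz.
Distinct values: {7.36 kHz, 16.24 kHz}.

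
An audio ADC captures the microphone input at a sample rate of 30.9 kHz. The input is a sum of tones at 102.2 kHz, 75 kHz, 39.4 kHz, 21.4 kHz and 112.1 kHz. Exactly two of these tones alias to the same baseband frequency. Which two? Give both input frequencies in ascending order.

fs/2 = 15.45 kHz.
102.2 kHz mod fs = 9.5 kHz.
9.5 kHz ≤ fs/2 = 15.45 kHz, appears at 9.5 kHz.
75 kHz mod fs = 13.2 kHz.
13.2 kHz ≤ fs/2 = 15.45 kHz, appears at 13.2 kHz.
39.4 kHz mod fs = 8.5 kHz.
8.5 kHz ≤ fs/2 = 15.45 kHz, appears at 8.5 kHz.
21.4 kHz > fs/2 = 15.45 kHz, folds to fs − 21.4 kHz = 9.5 kHz.
112.1 kHz mod fs = 19.4 kHz.
19.4 kHz > fs/2 = 15.45 kHz, folds to fs − 19.4 kHz = 11.5 kHz.
21.4 kHz and 102.2 kHz both map to 9.5 kHz.

21.4 kHz, 102.2 kHz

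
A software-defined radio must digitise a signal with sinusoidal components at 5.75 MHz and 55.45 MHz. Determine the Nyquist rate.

Highest-frequency component: 55.45 MHz.
Nyquist rate = 2 × 55.45 MHz = 110.9 MHz.

110.9 MHz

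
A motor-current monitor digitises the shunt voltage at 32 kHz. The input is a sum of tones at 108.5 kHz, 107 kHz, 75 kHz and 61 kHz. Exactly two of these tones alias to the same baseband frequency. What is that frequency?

fs/2 = 16 kHz.
108.5 kHz mod fs = 12.5 kHz.
12.5 kHz ≤ fs/2 = 16 kHz, appears at 12.5 kHz.
107 kHz mod fs = 11 kHz.
11 kHz ≤ fs/2 = 16 kHz, appears at 11 kHz.
75 kHz mod fs = 11 kHz.
11 kHz ≤ fs/2 = 16 kHz, appears at 11 kHz.
61 kHz mod fs = 29 kHz.
29 kHz > fs/2 = 16 kHz, folds to fs − 29 kHz = 3 kHz.
75 kHz and 107 kHz both map to 11 kHz.

11 kHz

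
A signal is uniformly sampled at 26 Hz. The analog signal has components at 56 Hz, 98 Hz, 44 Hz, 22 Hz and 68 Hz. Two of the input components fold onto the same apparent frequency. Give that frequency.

4 Hz

fs/2 = 13 Hz.
56 Hz mod fs = 4 Hz.
4 Hz ≤ fs/2 = 13 Hz, appears at 4 Hz.
98 Hz mod fs = 20 Hz.
20 Hz > fs/2 = 13 Hz, folds to fs − 20 Hz = 6 Hz.
44 Hz mod fs = 18 Hz.
18 Hz > fs/2 = 13 Hz, folds to fs − 18 Hz = 8 Hz.
22 Hz > fs/2 = 13 Hz, folds to fs − 22 Hz = 4 Hz.
68 Hz mod fs = 16 Hz.
16 Hz > fs/2 = 13 Hz, folds to fs − 16 Hz = 10 Hz.
22 Hz and 56 Hz both map to 4 Hz.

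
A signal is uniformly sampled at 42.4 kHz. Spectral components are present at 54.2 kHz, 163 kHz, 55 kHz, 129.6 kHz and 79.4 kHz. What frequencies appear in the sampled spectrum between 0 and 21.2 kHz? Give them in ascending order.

2.4 kHz, 5.4 kHz, 6.6 kHz, 11.8 kHz, 12.6 kHz

fs/2 = 21.2 kHz.
54.2 kHz mod fs = 11.8 kHz.
11.8 kHz ≤ fs/2 = 21.2 kHz, appears at 11.8 kHz.
163 kHz mod fs = 35.8 kHz.
35.8 kHz > fs/2 = 21.2 kHz, folds to fs − 35.8 kHz = 6.6 kHz.
55 kHz mod fs = 12.6 kHz.
12.6 kHz ≤ fs/2 = 21.2 kHz, appears at 12.6 kHz.
129.6 kHz mod fs = 2.4 kHz.
2.4 kHz ≤ fs/2 = 21.2 kHz, appears at 2.4 kHz.
79.4 kHz mod fs = 37 kHz.
37 kHz > fs/2 = 21.2 kHz, folds to fs − 37 kHz = 5.4 kHz.
Distinct values: {2.4 kHz, 5.4 kHz, 6.6 kHz, 11.8 kHz, 12.6 kHz}.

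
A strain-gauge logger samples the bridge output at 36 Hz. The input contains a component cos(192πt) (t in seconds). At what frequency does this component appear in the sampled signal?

12 Hz

ω = 192π rad/s → f = ω/(2π) = 96 Hz.
96 Hz mod fs = 24 Hz.
24 Hz > fs/2 = 18 Hz, folds to fs − 24 Hz = 12 Hz.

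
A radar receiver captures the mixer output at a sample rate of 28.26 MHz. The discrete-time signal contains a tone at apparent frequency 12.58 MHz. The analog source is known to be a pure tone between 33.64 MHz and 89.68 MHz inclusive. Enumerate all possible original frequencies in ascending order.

40.84 MHz, 43.94 MHz, 69.1 MHz, 72.2 MHz

Frequencies that alias to 12.58 MHz are k·fs ± 12.58 MHz for integer k ≥ 0.
k=0: 12.58 MHz.
k=1: 15.68 MHz, 40.84 MHz.
k=2: 43.94 MHz, 69.1 MHz.
k=3: 72.2 MHz, 97.36 MHz.
k=4: 100.46 MHz, 125.62 MHz.
Within [33.64 MHz, 89.68 MHz]: 40.84 MHz, 43.94 MHz, 69.1 MHz, 72.2 MHz.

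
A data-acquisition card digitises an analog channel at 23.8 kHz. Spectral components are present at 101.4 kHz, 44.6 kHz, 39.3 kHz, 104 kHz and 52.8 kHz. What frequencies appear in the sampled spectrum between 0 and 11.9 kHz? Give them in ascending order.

3 kHz, 5.2 kHz, 6.2 kHz, 8.3 kHz, 8.8 kHz

fs/2 = 11.9 kHz.
101.4 kHz mod fs = 6.2 kHz.
6.2 kHz ≤ fs/2 = 11.9 kHz, appears at 6.2 kHz.
44.6 kHz mod fs = 20.8 kHz.
20.8 kHz > fs/2 = 11.9 kHz, folds to fs − 20.8 kHz = 3 kHz.
39.3 kHz mod fs = 15.5 kHz.
15.5 kHz > fs/2 = 11.9 kHz, folds to fs − 15.5 kHz = 8.3 kHz.
104 kHz mod fs = 8.8 kHz.
8.8 kHz ≤ fs/2 = 11.9 kHz, appears at 8.8 kHz.
52.8 kHz mod fs = 5.2 kHz.
5.2 kHz ≤ fs/2 = 11.9 kHz, appears at 5.2 kHz.
Distinct values: {3 kHz, 5.2 kHz, 6.2 kHz, 8.3 kHz, 8.8 kHz}.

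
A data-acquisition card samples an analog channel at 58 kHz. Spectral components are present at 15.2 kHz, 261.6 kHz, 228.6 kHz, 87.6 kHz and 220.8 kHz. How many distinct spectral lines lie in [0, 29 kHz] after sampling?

4

fs/2 = 29 kHz.
15.2 kHz ≤ fs/2 = 29 kHz, passes unchanged.
261.6 kHz mod fs = 29.6 kHz.
29.6 kHz > fs/2 = 29 kHz, folds to fs − 29.6 kHz = 28.4 kHz.
228.6 kHz mod fs = 54.6 kHz.
54.6 kHz > fs/2 = 29 kHz, folds to fs − 54.6 kHz = 3.4 kHz.
87.6 kHz mod fs = 29.6 kHz.
29.6 kHz > fs/2 = 29 kHz, folds to fs − 29.6 kHz = 28.4 kHz.
220.8 kHz mod fs = 46.8 kHz.
46.8 kHz > fs/2 = 29 kHz, folds to fs − 46.8 kHz = 11.2 kHz.
Distinct values: {3.4 kHz, 11.2 kHz, 15.2 kHz, 28.4 kHz} → 4.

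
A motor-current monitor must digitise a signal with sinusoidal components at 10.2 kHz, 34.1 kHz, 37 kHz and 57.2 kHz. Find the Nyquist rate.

114.4 kHz

Highest-frequency component: 57.2 kHz.
Nyquist rate = 2 × 57.2 kHz = 114.4 kHz.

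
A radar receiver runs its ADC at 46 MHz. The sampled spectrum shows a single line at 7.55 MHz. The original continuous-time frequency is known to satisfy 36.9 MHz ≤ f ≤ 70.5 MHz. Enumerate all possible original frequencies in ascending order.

Frequencies that alias to 7.55 MHz are k·fs ± 7.55 MHz for integer k ≥ 0.
k=0: 7.55 MHz.
k=1: 38.45 MHz, 53.55 MHz.
k=2: 84.45 MHz, 99.55 MHz.
Within [36.9 MHz, 70.5 MHz]: 38.45 MHz, 53.55 MHz.

38.45 MHz, 53.55 MHz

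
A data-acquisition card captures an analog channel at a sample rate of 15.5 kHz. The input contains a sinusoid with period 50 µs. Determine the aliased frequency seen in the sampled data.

T = 50 µs → f = 1/T = 20 kHz.
20 kHz mod fs = 4.5 kHz.
4.5 kHz ≤ fs/2 = 7.75 kHz, appears at 4.5 kHz.

4.5 kHz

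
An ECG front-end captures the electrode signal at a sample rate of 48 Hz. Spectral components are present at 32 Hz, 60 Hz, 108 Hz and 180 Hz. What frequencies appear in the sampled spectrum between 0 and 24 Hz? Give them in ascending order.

fs/2 = 24 Hz.
32 Hz > fs/2 = 24 Hz, folds to fs − 32 Hz = 16 Hz.
60 Hz mod fs = 12 Hz.
12 Hz ≤ fs/2 = 24 Hz, appears at 12 Hz.
108 Hz mod fs = 12 Hz.
12 Hz ≤ fs/2 = 24 Hz, appears at 12 Hz.
180 Hz mod fs = 36 Hz.
36 Hz > fs/2 = 24 Hz, folds to fs − 36 Hz = 12 Hz.
Distinct values: {12 Hz, 16 Hz}.

12 Hz, 16 Hz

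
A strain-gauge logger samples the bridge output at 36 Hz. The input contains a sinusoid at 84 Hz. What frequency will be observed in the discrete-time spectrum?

12 Hz

84 Hz mod fs = 12 Hz.
12 Hz ≤ fs/2 = 18 Hz, appears at 12 Hz.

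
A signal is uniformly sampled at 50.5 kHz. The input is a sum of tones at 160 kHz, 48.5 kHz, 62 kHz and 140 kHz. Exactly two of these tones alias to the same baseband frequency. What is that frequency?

11.5 kHz

fs/2 = 25.25 kHz.
160 kHz mod fs = 8.5 kHz.
8.5 kHz ≤ fs/2 = 25.25 kHz, appears at 8.5 kHz.
48.5 kHz > fs/2 = 25.25 kHz, folds to fs − 48.5 kHz = 2 kHz.
62 kHz mod fs = 11.5 kHz.
11.5 kHz ≤ fs/2 = 25.25 kHz, appears at 11.5 kHz.
140 kHz mod fs = 39 kHz.
39 kHz > fs/2 = 25.25 kHz, folds to fs − 39 kHz = 11.5 kHz.
62 kHz and 140 kHz both map to 11.5 kHz.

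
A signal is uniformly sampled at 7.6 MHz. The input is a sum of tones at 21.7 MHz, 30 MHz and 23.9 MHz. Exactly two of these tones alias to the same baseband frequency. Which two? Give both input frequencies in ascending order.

fs/2 = 3.8 MHz.
21.7 MHz mod fs = 6.5 MHz.
6.5 MHz > fs/2 = 3.8 MHz, folds to fs − 6.5 MHz = 1.1 MHz.
30 MHz mod fs = 7.2 MHz.
7.2 MHz > fs/2 = 3.8 MHz, folds to fs − 7.2 MHz = 0.4 MHz.
23.9 MHz mod fs = 1.1 MHz.
1.1 MHz ≤ fs/2 = 3.8 MHz, appears at 1.1 MHz.
21.7 MHz and 23.9 MHz both map to 1.1 MHz.

21.7 MHz, 23.9 MHz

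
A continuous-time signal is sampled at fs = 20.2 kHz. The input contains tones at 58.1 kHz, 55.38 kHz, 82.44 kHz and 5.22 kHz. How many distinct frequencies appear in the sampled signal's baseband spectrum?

3

fs/2 = 10.1 kHz.
58.1 kHz mod fs = 17.7 kHz.
17.7 kHz > fs/2 = 10.1 kHz, folds to fs − 17.7 kHz = 2.5 kHz.
55.38 kHz mod fs = 14.98 kHz.
14.98 kHz > fs/2 = 10.1 kHz, folds to fs − 14.98 kHz = 5.22 kHz.
82.44 kHz mod fs = 1.64 kHz.
1.64 kHz ≤ fs/2 = 10.1 kHz, appears at 1.64 kHz.
5.22 kHz ≤ fs/2 = 10.1 kHz, passes unchanged.
Distinct values: {1.64 kHz, 2.5 kHz, 5.22 kHz} → 3.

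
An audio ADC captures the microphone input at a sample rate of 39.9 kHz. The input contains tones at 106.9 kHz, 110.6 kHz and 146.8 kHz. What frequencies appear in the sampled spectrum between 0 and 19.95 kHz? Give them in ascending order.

9.1 kHz, 12.8 kHz

fs/2 = 19.95 kHz.
106.9 kHz mod fs = 27.1 kHz.
27.1 kHz > fs/2 = 19.95 kHz, folds to fs − 27.1 kHz = 12.8 kHz.
110.6 kHz mod fs = 30.8 kHz.
30.8 kHz > fs/2 = 19.95 kHz, folds to fs − 30.8 kHz = 9.1 kHz.
146.8 kHz mod fs = 27.1 kHz.
27.1 kHz > fs/2 = 19.95 kHz, folds to fs − 27.1 kHz = 12.8 kHz.
Distinct values: {9.1 kHz, 12.8 kHz}.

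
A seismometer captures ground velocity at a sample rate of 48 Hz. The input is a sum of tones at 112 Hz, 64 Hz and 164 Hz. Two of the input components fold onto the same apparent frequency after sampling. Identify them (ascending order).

fs/2 = 24 Hz.
112 Hz mod fs = 16 Hz.
16 Hz ≤ fs/2 = 24 Hz, appears at 16 Hz.
64 Hz mod fs = 16 Hz.
16 Hz ≤ fs/2 = 24 Hz, appears at 16 Hz.
164 Hz mod fs = 20 Hz.
20 Hz ≤ fs/2 = 24 Hz, appears at 20 Hz.
64 Hz and 112 Hz both map to 16 Hz.

64 Hz, 112 Hz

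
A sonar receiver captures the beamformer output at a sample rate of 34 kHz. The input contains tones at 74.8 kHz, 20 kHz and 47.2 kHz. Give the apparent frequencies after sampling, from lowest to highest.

6.8 kHz, 13.2 kHz, 14 kHz

fs/2 = 17 kHz.
74.8 kHz mod fs = 6.8 kHz.
6.8 kHz ≤ fs/2 = 17 kHz, appears at 6.8 kHz.
20 kHz > fs/2 = 17 kHz, folds to fs − 20 kHz = 14 kHz.
47.2 kHz mod fs = 13.2 kHz.
13.2 kHz ≤ fs/2 = 17 kHz, appears at 13.2 kHz.
Distinct values: {6.8 kHz, 13.2 kHz, 14 kHz}.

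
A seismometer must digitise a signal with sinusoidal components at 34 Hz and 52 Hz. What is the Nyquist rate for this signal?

104 Hz

Highest-frequency component: 52 Hz.
Nyquist rate = 2 × 52 Hz = 104 Hz.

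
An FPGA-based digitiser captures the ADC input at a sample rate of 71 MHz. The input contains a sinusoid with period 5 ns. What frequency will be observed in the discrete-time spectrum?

13 MHz

T = 5 ns → f = 1/T = 200 MHz.
200 MHz mod fs = 58 MHz.
58 MHz > fs/2 = 35.5 MHz, folds to fs − 58 MHz = 13 MHz.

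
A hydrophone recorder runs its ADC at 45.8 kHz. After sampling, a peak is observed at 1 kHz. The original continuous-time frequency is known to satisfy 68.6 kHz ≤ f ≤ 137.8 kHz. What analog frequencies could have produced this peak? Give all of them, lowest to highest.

90.6 kHz, 92.6 kHz, 136.4 kHz

Frequencies that alias to 1 kHz are k·fs ± 1 kHz for integer k ≥ 0.
k=0: 1 kHz.
k=1: 44.8 kHz, 46.8 kHz.
k=2: 90.6 kHz, 92.6 kHz.
k=3: 136.4 kHz, 138.4 kHz.
k=4: 182.2 kHz, 184.2 kHz.
Within [68.6 kHz, 137.8 kHz]: 90.6 kHz, 92.6 kHz, 136.4 kHz.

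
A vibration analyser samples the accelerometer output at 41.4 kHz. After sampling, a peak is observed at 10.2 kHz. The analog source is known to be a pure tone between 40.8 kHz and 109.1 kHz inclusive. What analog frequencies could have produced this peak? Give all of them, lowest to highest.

51.6 kHz, 72.6 kHz, 93 kHz

Frequencies that alias to 10.2 kHz are k·fs ± 10.2 kHz for integer k ≥ 0.
k=0: 10.2 kHz.
k=1: 31.2 kHz, 51.6 kHz.
k=2: 72.6 kHz, 93 kHz.
k=3: 114 kHz, 134.4 kHz.
Within [40.8 kHz, 109.1 kHz]: 51.6 kHz, 72.6 kHz, 93 kHz.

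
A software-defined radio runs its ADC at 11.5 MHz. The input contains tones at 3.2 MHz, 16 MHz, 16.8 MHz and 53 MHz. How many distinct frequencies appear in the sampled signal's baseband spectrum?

3

fs/2 = 5.75 MHz.
3.2 MHz ≤ fs/2 = 5.75 MHz, passes unchanged.
16 MHz mod fs = 4.5 MHz.
4.5 MHz ≤ fs/2 = 5.75 MHz, appears at 4.5 MHz.
16.8 MHz mod fs = 5.3 MHz.
5.3 MHz ≤ fs/2 = 5.75 MHz, appears at 5.3 MHz.
53 MHz mod fs = 7 MHz.
7 MHz > fs/2 = 5.75 MHz, folds to fs − 7 MHz = 4.5 MHz.
Distinct values: {3.2 MHz, 4.5 MHz, 5.3 MHz} → 3.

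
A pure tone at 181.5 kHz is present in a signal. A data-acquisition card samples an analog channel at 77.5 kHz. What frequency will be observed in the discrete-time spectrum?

181.5 kHz mod fs = 26.5 kHz.
26.5 kHz ≤ fs/2 = 38.75 kHz, appears at 26.5 kHz.

26.5 kHz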